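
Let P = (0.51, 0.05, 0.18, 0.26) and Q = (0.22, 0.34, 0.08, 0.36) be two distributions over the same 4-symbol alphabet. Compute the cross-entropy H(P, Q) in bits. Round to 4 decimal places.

H(P,Q) = −Σ p·log₂ q.
  −0.51·log₂(0.22) = 1.11406
  −0.05·log₂(0.34) = 0.07782
  −0.18·log₂(0.08) = 0.65589
  −0.26·log₂(0.36) = 0.38322
H(P,Q) = 2.2310 bits.

2.2310 bits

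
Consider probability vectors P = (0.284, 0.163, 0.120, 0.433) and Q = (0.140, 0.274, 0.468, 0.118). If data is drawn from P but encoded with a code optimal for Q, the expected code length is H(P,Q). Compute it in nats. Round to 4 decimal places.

1.7859 nats

H(P,Q) = −Σ p·ln q.
  −0.284·ln(0.140) = 0.55838
  −0.163·ln(0.274) = 0.21102
  −0.120·ln(0.468) = 0.09111
  −0.433·ln(0.118) = 0.92535
H(P,Q) = 1.7859 nats.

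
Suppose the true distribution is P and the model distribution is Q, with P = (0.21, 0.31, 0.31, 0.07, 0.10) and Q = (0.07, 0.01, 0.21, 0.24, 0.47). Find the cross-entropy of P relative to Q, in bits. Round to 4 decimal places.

H(P,Q) = −Σ p·log₂ q.
  −0.21·log₂(0.07) = 0.80567
  −0.31·log₂(0.01) = 2.05960
  −0.31·log₂(0.21) = 0.69798
  −0.07·log₂(0.24) = 0.14412
  −0.10·log₂(0.47) = 0.10893
H(P,Q) = 3.8163 bits.

3.8163 bits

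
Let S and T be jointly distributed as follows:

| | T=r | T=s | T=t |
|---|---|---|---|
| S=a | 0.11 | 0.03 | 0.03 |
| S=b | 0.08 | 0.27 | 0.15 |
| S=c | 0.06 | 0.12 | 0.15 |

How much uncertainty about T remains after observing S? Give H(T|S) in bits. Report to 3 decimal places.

1.425 bits

Marginals: p(S) = (0.1700, 0.5000, 0.3300), p(T) = (0.2500, 0.4200, 0.3300).
H(T|S) = Σ p(S) · H(T|S=·).
  S=a: p=0.1700, H(T|S=a) = 1.2896
  S=b: p=0.5000, H(T|S=b) = 1.4241
  S=c: p=0.3300, H(T|S=c) = 1.4949
Weighted sum = 1.425 bits.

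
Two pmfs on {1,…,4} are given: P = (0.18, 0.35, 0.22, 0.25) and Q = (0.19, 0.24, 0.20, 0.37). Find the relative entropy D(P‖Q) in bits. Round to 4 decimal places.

0.0653 bits

D(P‖Q) = Σ p·log₂(p/q).
  0.18·log₂(0.18/0.19) = -0.01404
  0.35·log₂(0.35/0.24) = 0.19051
  0.22·log₂(0.22/0.20) = 0.03025
  0.25·log₂(0.25/0.37) = -0.14140
D(P‖Q) = 0.0653 bits.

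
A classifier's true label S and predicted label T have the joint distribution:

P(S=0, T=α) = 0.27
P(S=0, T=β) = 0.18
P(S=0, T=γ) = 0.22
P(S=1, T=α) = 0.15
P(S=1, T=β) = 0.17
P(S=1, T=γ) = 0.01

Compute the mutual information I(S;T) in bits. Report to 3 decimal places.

0.111 bits

Marginals: p(S) = (0.6700, 0.3300), p(T) = (0.4200, 0.3500, 0.2300).
I(S;T) = Σ p(x,y)·log₂[p(x,y)/(p(x)p(y))].
  (0,α): 0.27·log₂(0.9595) = -0.0161
  (0,β): 0.18·log₂(0.7676) = -0.0687
  (0,γ): 0.22·log₂(1.4276) = 0.1130
  (1,α): 0.15·log₂(1.0823) = 0.0171
  (1,β): 0.17·log₂(1.4719) = 0.0948
  (1,γ): 0.01·log₂(0.1318) = -0.0292
Sum = 0.111 bits.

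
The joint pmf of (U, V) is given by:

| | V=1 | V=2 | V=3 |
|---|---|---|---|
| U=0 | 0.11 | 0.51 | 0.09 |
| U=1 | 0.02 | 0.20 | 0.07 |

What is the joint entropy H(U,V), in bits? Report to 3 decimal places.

H(U,V) = −Σ p(x,y)·log₂ p(x,y) over all 6 cells.
  cell (0,1): −0.11·log₂0.11 = 0.3503
  cell (0,2): −0.51·log₂0.51 = 0.4954
  cell (0,3): −0.09·log₂0.09 = 0.3127
  cell (1,1): −0.02·log₂0.02 = 0.1129
  cell (1,2): −0.20·log₂0.20 = 0.4644
  cell (1,3): −0.07·log₂0.07 = 0.2686
Sum = 2.004 bits.

2.004 bits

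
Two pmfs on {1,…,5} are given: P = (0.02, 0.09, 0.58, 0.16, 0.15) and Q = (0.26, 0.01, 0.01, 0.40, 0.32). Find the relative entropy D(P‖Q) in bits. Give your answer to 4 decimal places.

D(P‖Q) = Σ p·log₂(p/q).
  0.02·log₂(0.02/0.26) = -0.07401
  0.09·log₂(0.09/0.01) = 0.28529
  0.58·log₂(0.58/0.01) = 3.39763
  0.16·log₂(0.16/0.40) = -0.21151
  0.15·log₂(0.15/0.32) = -0.16397
D(P‖Q) = 3.2334 bits.

3.2334 bits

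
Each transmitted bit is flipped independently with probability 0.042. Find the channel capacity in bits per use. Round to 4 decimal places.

Binary symmetric channel: C = 1 − h₂(ε) where h₂ is the binary entropy function.
h₂(0.042) = −0.042·log₂0.042 − 0.958·log₂0.958 = 0.2514.
C = 1 − 0.2514 = 0.7486 bits per channel use.

0.7486 bits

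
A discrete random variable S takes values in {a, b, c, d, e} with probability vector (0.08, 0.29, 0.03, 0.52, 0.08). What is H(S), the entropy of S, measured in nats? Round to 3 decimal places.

1.208 nats

H(S) = −Σ p·ln p.
  −(0.08)·ln(0.08) = 0.2021
  −(0.29)·ln(0.29) = 0.3590
  −(0.03)·ln(0.03) = 0.1052
  −(0.52)·ln(0.52) = 0.3400
  −(0.08)·ln(0.08) = 0.2021
Sum: 0.2021 + 0.3590 + 0.1052 + 0.3400 + 0.2021 = 1.208 nats.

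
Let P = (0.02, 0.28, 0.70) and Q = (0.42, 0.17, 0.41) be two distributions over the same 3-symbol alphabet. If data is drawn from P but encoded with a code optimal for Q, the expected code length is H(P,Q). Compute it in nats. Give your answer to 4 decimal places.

H(P,Q) = −Σ p·ln q.
  −0.02·ln(0.42) = 0.01735
  −0.28·ln(0.17) = 0.49615
  −0.70·ln(0.41) = 0.62412
H(P,Q) = 1.1376 nats.

1.1376 nats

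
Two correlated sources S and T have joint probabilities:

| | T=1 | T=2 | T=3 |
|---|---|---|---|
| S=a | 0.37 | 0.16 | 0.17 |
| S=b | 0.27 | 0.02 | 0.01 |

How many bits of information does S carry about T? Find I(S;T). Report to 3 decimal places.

Marginals: p(S) = (0.7000, 0.3000), p(T) = (0.6400, 0.1800, 0.1800).
I(S;T) = H(S) + H(T) − H(S,T).
H(S) = 0.8813, H(T) = 1.3027, H(S,T) = 2.0777.
I(S;T) = 0.8813 + 1.3027 − 2.0777 = 0.106 bits.

0.106 bits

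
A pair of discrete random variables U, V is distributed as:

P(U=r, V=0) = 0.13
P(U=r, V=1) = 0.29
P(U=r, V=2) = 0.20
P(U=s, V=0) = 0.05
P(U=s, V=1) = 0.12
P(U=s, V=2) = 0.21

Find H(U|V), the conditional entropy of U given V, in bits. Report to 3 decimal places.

Chain rule: H(U|V) = H(U,V) − H(V).
Marginals: p(U) = (0.6200, 0.3800), p(V) = (0.1800, 0.4100, 0.4100).
H(U,V) = 2.4209 bits; H(V) = 1.5001 bits.
H(U|V) = 2.4209 − 1.5001 = 0.921 bits.

0.921 bits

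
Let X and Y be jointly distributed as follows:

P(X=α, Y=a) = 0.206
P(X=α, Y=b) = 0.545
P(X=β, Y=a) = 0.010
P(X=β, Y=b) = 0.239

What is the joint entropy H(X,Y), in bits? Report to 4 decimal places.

H(X,Y) = −Σ p(x,y)·log₂ p(x,y) over all 4 cells.
  cell (α,a): −0.206·log₂0.206 = 0.46953
  cell (α,b): −0.545·log₂0.545 = 0.47724
  cell (β,a): −0.010·log₂0.010 = 0.06644
  cell (β,b): −0.239·log₂0.239 = 0.49352
Sum = 1.5067 bits.

1.5067 bits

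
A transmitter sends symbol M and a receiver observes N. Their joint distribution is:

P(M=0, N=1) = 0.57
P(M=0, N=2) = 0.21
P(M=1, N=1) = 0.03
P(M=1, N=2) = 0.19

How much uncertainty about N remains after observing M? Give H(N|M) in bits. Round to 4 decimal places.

0.7819 bits

Chain rule: H(N|M) = H(M,N) − H(M).
Marginals: p(M) = (0.7800, 0.2200), p(N) = (0.6000, 0.4000).
H(M,N) = 1.5421 bits; H(M) = 0.7602 bits.
H(N|M) = 1.5421 − 0.7602 = 0.7819 bits.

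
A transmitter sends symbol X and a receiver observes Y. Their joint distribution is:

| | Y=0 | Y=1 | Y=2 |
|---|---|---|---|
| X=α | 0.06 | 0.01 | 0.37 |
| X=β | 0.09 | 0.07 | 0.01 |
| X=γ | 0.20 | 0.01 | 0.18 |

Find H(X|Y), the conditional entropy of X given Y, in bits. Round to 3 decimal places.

Chain rule: H(X|Y) = H(X,Y) − H(Y).
Marginals: p(X) = (0.4400, 0.1700, 0.3900), p(Y) = (0.3500, 0.0900, 0.5600).
H(X,Y) = 2.4645 bits; H(Y) = 1.3112 bits.
H(X|Y) = 2.4645 − 1.3112 = 1.153 bits.

1.153 bits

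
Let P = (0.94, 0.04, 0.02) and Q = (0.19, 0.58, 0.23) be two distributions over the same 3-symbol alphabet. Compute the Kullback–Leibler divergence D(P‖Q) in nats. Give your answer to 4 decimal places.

D(P‖Q) = Σ p·ln(p/q).
  0.94·ln(0.94/0.19) = 1.50292
  0.04·ln(0.04/0.58) = -0.10697
  0.02·ln(0.02/0.23) = -0.04885
D(P‖Q) = 1.3471 nats.

1.3471 nats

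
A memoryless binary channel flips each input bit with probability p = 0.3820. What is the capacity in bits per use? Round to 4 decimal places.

0.0406 bits

Binary symmetric channel: C = 1 − h₂(ε) where h₂ is the binary entropy function.
h₂(0.3820) = −0.3820·log₂0.3820 − 0.6180·log₂0.6180 = 0.9594.
C = 1 − 0.9594 = 0.0406 bits per channel use.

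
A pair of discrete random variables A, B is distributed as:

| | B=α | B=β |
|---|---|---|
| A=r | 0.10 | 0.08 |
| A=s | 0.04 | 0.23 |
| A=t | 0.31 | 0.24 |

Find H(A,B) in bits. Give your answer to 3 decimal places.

2.315 bits

H(A,B) = −Σ p(x,y)·log₂ p(x,y) over all 6 cells.
  cell (r,α): −0.10·log₂0.10 = 0.3322
  cell (r,β): −0.08·log₂0.08 = 0.2915
  cell (s,α): −0.04·log₂0.04 = 0.1858
  cell (s,β): −0.23·log₂0.23 = 0.4877
  cell (t,α): −0.31·log₂0.31 = 0.5238
  cell (t,β): −0.24·log₂0.24 = 0.4941
Sum = 2.315 bits.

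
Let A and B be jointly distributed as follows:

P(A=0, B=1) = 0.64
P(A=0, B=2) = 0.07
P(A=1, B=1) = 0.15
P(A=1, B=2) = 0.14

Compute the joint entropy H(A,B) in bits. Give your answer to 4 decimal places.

H(A,B) = −Σ p(x,y)·log₂ p(x,y) over all 4 cells.
  cell (0,1): −0.64·log₂0.64 = 0.41207
  cell (0,2): −0.07·log₂0.07 = 0.26856
  cell (1,1): −0.15·log₂0.15 = 0.41054
  cell (1,2): −0.14·log₂0.14 = 0.39711
Sum = 1.4883 bits.

1.4883 bits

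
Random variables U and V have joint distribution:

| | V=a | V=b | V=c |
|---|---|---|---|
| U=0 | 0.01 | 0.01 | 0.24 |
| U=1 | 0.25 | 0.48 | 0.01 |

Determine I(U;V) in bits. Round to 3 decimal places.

Marginals: p(U) = (0.2600, 0.7400), p(V) = (0.2600, 0.4900, 0.2500).
I(U;V) = Σ p(x,y)·log₂[p(x,y)/(p(x)p(y))].
  (0,a): 0.01·log₂(0.1479) = -0.0276
  (0,b): 0.01·log₂(0.0785) = -0.0367
  (0,c): 0.24·log₂(3.6923) = 0.4523
  (1,a): 0.25·log₂(1.2994) = 0.0945
  (1,b): 0.48·log₂(1.3238) = 0.1942
  (1,c): 0.01·log₂(0.0541) = -0.0421
Sum = 0.635 bits.

0.635 bits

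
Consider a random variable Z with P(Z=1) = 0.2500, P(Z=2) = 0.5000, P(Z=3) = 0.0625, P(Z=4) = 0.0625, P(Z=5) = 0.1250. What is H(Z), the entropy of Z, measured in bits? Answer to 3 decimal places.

1.875 bits

H(Z) = −Σ p·log₂ p.
  −(0.2500)·log₂(0.2500) = 0.5000
  −(0.5000)·log₂(0.5000) = 0.5000
  −(0.0625)·log₂(0.0625) = 0.2500
  −(0.0625)·log₂(0.0625) = 0.2500
  −(0.1250)·log₂(0.1250) = 0.3750
Sum: 0.5000 + 0.5000 + 0.2500 + 0.2500 + 0.3750 = 1.875 bits.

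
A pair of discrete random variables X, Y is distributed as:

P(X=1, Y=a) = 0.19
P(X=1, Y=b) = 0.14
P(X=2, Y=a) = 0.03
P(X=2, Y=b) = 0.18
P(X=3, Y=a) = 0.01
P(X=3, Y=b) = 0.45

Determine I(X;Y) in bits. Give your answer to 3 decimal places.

0.260 bits

Marginals: p(X) = (0.3300, 0.2100, 0.4600), p(Y) = (0.2300, 0.7700).
I(X;Y) = H(X) + H(Y) − H(X,Y).
H(X) = 1.5160, H(Y) = 0.7780, H(X,Y) = 2.0343.
I(X;Y) = 1.5160 + 0.7780 − 2.0343 = 0.260 bits.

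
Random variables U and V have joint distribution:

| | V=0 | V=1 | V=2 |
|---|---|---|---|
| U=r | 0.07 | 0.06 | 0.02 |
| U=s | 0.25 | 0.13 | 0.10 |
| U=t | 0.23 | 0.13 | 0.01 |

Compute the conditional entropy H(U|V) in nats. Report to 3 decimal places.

0.966 nats

Chain rule: H(U|V) = H(U,V) − H(V).
Marginals: p(U) = (0.1500, 0.4800, 0.3700), p(V) = (0.5500, 0.3200, 0.1300).
H(U,V) = 1.9246 nats; H(V) = 0.9587 nats.
H(U|V) = 1.9246 − 0.9587 = 0.966 nats.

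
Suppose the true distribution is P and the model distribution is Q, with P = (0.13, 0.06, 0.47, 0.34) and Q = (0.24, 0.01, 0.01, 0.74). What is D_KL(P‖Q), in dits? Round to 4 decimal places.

0.6831 dits

D(P‖Q) = Σ p·log₁₀(p/q).
  0.13·log₁₀(0.13/0.24) = -0.03461
  0.06·log₁₀(0.06/0.01) = 0.04669
  0.47·log₁₀(0.47/0.01) = 0.78589
  0.34·log₁₀(0.34/0.74) = -0.11484
D(P‖Q) = 0.6831 dits.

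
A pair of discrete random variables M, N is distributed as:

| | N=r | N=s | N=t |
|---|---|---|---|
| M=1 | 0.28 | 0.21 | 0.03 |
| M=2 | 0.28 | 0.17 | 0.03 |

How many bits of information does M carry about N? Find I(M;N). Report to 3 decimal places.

0.002 bits

Marginals: p(M) = (0.5200, 0.4800), p(N) = (0.5600, 0.3800, 0.0600).
I(M;N) = Σ p(x,y)·log₂[p(x,y)/(p(x)p(y))].
  (1,r): 0.28·log₂(0.9615) = -0.0158
  (1,s): 0.21·log₂(1.0628) = 0.0184
  (1,t): 0.03·log₂(0.9615) = -0.0017
  (2,r): 0.28·log₂(1.0417) = 0.0165
  (2,s): 0.17·log₂(0.9320) = -0.0173
  (2,t): 0.03·log₂(1.0417) = 0.0018
Sum = 0.002 bits.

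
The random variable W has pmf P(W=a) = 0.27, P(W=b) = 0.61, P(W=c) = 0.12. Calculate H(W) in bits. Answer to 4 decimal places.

1.3121 bits

H(W) = −Σ p·log₂ p.
  −(0.27)·log₂(0.27) = 0.51002
  −(0.61)·log₂(0.61) = 0.43500
  −(0.12)·log₂(0.12) = 0.36707
Sum: 0.51002 + 0.43500 + 0.36707 = 1.3121 bits.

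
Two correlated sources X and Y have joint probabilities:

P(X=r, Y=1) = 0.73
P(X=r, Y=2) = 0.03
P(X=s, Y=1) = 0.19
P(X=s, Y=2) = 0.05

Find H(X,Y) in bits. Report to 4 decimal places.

1.1545 bits

H(X,Y) = −Σ p(x,y)·log₂ p(x,y) over all 4 cells.
  cell (r,1): −0.73·log₂0.73 = 0.33144
  cell (r,2): −0.03·log₂0.03 = 0.15177
  cell (s,1): −0.19·log₂0.19 = 0.45523
  cell (s,2): −0.05·log₂0.05 = 0.21610
Sum = 1.1545 bits.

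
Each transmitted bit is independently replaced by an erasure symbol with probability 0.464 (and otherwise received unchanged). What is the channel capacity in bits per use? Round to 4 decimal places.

Binary erasure channel: capacity C = 1 − ε.
C = 1 − 0.464 = 0.5360 bits per channel use.

0.5360 bits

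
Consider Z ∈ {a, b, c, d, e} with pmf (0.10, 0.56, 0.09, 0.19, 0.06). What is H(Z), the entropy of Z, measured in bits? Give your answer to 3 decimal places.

1.812 bits

H(Z) = −Σ p·log₂ p.
  −(0.10)·log₂(0.10) = 0.3322
  −(0.56)·log₂(0.56) = 0.4684
  −(0.09)·log₂(0.09) = 0.3127
  −(0.19)·log₂(0.19) = 0.4552
  −(0.06)·log₂(0.06) = 0.2435
Sum: 0.3322 + 0.4684 + 0.3127 + 0.4552 + 0.2435 = 1.812 bits.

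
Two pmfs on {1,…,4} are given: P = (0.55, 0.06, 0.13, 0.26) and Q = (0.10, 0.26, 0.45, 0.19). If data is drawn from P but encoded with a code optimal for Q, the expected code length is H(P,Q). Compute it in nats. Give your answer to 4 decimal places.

1.8828 nats

H(P,Q) = −Σ p·ln q.
  −0.55·ln(0.10) = 1.26642
  −0.06·ln(0.26) = 0.08082
  −0.13·ln(0.45) = 0.10381
  −0.26·ln(0.19) = 0.43179
H(P,Q) = 1.8828 nats.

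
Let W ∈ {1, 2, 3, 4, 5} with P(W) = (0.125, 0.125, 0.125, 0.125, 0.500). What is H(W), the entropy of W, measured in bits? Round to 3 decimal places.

2.000 bits

H(W) = −Σ p·log₂ p.
  −(0.125)·log₂(0.125) = 0.3750
  −(0.125)·log₂(0.125) = 0.3750
  −(0.125)·log₂(0.125) = 0.3750
  −(0.125)·log₂(0.125) = 0.3750
  −(0.500)·log₂(0.500) = 0.5000
Sum: 0.3750 + 0.3750 + 0.3750 + 0.3750 + 0.5000 = 2.000 bits.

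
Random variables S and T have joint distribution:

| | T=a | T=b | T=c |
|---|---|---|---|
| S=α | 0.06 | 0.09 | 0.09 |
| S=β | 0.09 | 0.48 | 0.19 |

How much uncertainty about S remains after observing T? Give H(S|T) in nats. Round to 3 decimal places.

0.525 nats

Chain rule: H(S|T) = H(S,T) − H(T).
Marginals: p(S) = (0.2400, 0.7600), p(T) = (0.1500, 0.5700, 0.2800).
H(S,T) = 1.4868 nats; H(T) = 0.9614 nats.
H(S|T) = 1.4868 − 0.9614 = 0.525 nats.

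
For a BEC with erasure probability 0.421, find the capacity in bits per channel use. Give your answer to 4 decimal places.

Binary erasure channel: capacity C = 1 − ε.
C = 1 − 0.421 = 0.5790 bits per channel use.

0.5790 bits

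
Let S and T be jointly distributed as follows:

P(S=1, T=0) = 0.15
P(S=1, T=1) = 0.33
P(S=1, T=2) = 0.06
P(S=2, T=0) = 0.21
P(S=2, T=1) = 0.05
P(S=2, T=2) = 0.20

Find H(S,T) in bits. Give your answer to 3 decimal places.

H(S,T) = −Σ p(x,y)·log₂ p(x,y) over all 6 cells.
  cell (1,0): −0.15·log₂0.15 = 0.4105
  cell (1,1): −0.33·log₂0.33 = 0.5278
  cell (1,2): −0.06·log₂0.06 = 0.2435
  cell (2,0): −0.21·log₂0.21 = 0.4728
  cell (2,1): −0.05·log₂0.05 = 0.2161
  cell (2,2): −0.20·log₂0.20 = 0.4644
Sum = 2.335 bits.

2.335 bits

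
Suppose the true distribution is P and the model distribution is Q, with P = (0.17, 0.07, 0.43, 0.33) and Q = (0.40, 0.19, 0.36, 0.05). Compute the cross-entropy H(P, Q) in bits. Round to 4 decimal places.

2.4525 bits

H(P,Q) = −Σ p·log₂ q.
  −0.17·log₂(0.40) = 0.22473
  −0.07·log₂(0.19) = 0.16772
  −0.43·log₂(0.36) = 0.63379
  −0.33·log₂(0.05) = 1.42624
H(P,Q) = 2.4525 bits.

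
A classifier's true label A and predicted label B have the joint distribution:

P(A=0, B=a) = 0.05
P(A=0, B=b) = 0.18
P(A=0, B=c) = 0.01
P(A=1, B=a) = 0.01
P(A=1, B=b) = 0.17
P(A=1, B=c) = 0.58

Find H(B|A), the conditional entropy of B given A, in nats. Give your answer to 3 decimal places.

Chain rule: H(B|A) = H(A,B) − H(A).
Marginals: p(A) = (0.2400, 0.7600), p(B) = (0.0600, 0.3500, 0.5900).
H(A,B) = 1.1677 nats; H(A) = 0.5511 nats.
H(B|A) = 1.1677 − 0.5511 = 0.617 nats.

0.617 nats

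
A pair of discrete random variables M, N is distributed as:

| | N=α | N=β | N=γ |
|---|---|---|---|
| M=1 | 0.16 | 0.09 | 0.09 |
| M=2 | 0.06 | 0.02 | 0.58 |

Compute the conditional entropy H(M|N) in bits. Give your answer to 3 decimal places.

Marginals: p(M) = (0.3400, 0.6600), p(N) = (0.2200, 0.1100, 0.6700).
H(M|N) = Σ p(N) · H(M|N=·).
  N=α: p=0.2200, H(M|N=α) = 0.8454
  N=β: p=0.1100, H(M|N=β) = 0.6840
  N=γ: p=0.6700, H(M|N=γ) = 0.5692
Weighted sum = 0.643 bits.

0.643 bits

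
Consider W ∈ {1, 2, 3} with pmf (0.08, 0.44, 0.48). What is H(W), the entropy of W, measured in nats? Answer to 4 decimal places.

H(W) = −Σ p·ln p.
  −(0.08)·ln(0.08) = 0.20206
  −(0.44)·ln(0.44) = 0.36123
  −(0.48)·ln(0.48) = 0.35231
Sum: 0.20206 + 0.36123 + 0.35231 = 0.9156 nats.

0.9156 nats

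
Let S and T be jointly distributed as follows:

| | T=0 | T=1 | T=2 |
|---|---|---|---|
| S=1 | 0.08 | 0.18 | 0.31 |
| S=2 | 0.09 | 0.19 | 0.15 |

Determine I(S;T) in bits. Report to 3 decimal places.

Marginals: p(S) = (0.5700, 0.4300), p(T) = (0.1700, 0.3700, 0.4600).
I(S;T) = H(S) + H(T) − H(S,T).
H(S) = 0.9858, H(T) = 1.4807, H(S,T) = 2.4390.
I(S;T) = 0.9858 + 1.4807 − 2.4390 = 0.027 bits.

0.027 bits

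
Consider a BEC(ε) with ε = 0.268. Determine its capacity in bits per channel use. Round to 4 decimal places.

0.7320 bits

Binary erasure channel: capacity C = 1 − ε.
C = 1 − 0.268 = 0.7320 bits per channel use.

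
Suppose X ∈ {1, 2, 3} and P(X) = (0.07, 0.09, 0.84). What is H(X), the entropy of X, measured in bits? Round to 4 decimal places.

H(X) = −Σ p·log₂ p.
  −(0.07)·log₂(0.07) = 0.26856
  −(0.09)·log₂(0.09) = 0.31265
  −(0.84)·log₂(0.84) = 0.21129
Sum: 0.26856 + 0.31265 + 0.21129 = 0.7925 bits.

0.7925 bits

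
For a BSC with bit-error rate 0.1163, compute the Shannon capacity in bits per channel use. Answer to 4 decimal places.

0.4814 bits

Binary symmetric channel: C = 1 − h₂(ε) where h₂ is the binary entropy function.
h₂(0.1163) = −0.1163·log₂0.1163 − 0.8837·log₂0.8837 = 0.5186.
C = 1 − 0.5186 = 0.4814 bits per channel use.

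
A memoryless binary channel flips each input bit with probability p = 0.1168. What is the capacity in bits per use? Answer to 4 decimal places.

0.4799 bits

Binary symmetric channel: C = 1 − h₂(ε) where h₂ is the binary entropy function.
h₂(0.1168) = −0.1168·log₂0.1168 − 0.8832·log₂0.8832 = 0.5201.
C = 1 − 0.5201 = 0.4799 bits per channel use.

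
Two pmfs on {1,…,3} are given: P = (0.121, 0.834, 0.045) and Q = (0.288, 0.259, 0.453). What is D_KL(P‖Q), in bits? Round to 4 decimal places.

1.1057 bits

D(P‖Q) = Σ p·log₂(p/q).
  0.121·log₂(0.121/0.288) = -0.15138
  0.834·log₂(0.834/0.259) = 1.40704
  0.045·log₂(0.045/0.453) = -0.14992
D(P‖Q) = 1.1057 bits.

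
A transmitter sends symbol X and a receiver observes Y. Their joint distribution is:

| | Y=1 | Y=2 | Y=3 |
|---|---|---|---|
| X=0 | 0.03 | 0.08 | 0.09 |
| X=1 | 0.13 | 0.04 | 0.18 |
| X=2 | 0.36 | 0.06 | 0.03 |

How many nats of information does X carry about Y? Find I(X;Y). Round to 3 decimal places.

0.190 nats

Marginals: p(X) = (0.2000, 0.3500, 0.4500), p(Y) = (0.5200, 0.1800, 0.3000).
I(X;Y) = H(X) + H(Y) − H(X,Y).
H(X) = 1.0487, H(Y) = 1.0099, H(X,Y) = 1.8684.
I(X;Y) = 1.0487 + 1.0099 − 1.8684 = 0.190 nats.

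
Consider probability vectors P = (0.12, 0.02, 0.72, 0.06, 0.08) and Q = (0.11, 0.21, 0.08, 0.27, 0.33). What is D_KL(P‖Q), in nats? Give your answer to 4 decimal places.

D(P‖Q) = Σ p·ln(p/q).
  0.12·ln(0.12/0.11) = 0.01044
  0.02·ln(0.02/0.21) = -0.04703
  0.72·ln(0.72/0.08) = 1.58200
  0.06·ln(0.06/0.27) = -0.09024
  0.08·ln(0.08/0.33) = -0.11337
D(P‖Q) = 1.3418 nats.

1.3418 nats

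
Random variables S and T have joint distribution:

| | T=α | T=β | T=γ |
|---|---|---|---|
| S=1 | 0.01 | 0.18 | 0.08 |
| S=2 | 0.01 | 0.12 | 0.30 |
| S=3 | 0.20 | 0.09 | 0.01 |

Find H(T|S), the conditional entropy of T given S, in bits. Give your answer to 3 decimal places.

Marginals: p(S) = (0.2700, 0.4300, 0.3000), p(T) = (0.2200, 0.3900, 0.3900).
H(T|S) = Σ p(S) · H(T|S=·).
  S=1: p=0.2700, H(T|S=1) = 1.0860
  S=2: p=0.4300, H(T|S=2) = 1.0024
  S=3: p=0.3000, H(T|S=3) = 1.0746
Weighted sum = 1.047 bits.

1.047 bits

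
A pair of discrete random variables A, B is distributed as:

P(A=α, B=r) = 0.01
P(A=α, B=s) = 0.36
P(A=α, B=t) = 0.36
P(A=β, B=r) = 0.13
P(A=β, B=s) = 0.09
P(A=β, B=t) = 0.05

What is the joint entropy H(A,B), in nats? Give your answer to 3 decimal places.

H(A,B) = −Σ p(x,y)·ln p(x,y) over all 6 cells.
  cell (α,r): −0.01·ln0.01 = 0.0461
  cell (α,s): −0.36·ln0.36 = 0.3678
  cell (α,t): −0.36·ln0.36 = 0.3678
  cell (β,r): −0.13·ln0.13 = 0.2652
  cell (β,s): −0.09·ln0.09 = 0.2167
  cell (β,t): −0.05·ln0.05 = 0.1498
Sum = 1.413 nats.

1.413 nats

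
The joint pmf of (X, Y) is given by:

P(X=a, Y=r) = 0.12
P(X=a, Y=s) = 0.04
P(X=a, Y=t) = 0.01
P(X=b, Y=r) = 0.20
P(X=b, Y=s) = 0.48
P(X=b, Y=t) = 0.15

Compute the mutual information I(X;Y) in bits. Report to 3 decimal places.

0.095 bits

Marginals: p(X) = (0.1700, 0.8300), p(Y) = (0.3200, 0.5200, 0.1600).
I(X;Y) = H(X) + H(Y) − H(X,Y).
H(X) = 0.6577, H(Y) = 1.4396, H(X,Y) = 2.0025.
I(X;Y) = 0.6577 + 1.4396 − 2.0025 = 0.095 bits.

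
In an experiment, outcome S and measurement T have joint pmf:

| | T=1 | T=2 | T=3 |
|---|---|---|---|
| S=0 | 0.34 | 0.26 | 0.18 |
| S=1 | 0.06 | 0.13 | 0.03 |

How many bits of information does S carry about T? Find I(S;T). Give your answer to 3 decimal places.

Marginals: p(S) = (0.7800, 0.2200), p(T) = (0.4000, 0.3900, 0.2100).
I(S;T) = H(S) + H(T) − H(S,T).
H(S) = 0.7602, H(T) = 1.5314, H(S,T) = 2.2577.
I(S;T) = 0.7602 + 1.5314 − 2.2577 = 0.034 bits.

0.034 bits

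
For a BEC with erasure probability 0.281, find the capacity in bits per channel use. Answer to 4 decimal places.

0.7190 bits

Binary erasure channel: capacity C = 1 − ε.
C = 1 − 0.281 = 0.7190 bits per channel use.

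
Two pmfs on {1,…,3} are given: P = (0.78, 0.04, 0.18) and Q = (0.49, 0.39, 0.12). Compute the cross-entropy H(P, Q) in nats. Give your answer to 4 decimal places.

H(P,Q) = −Σ p·ln q.
  −0.78·ln(0.49) = 0.55641
  −0.04·ln(0.39) = 0.03766
  −0.18·ln(0.12) = 0.38165
H(P,Q) = 0.9757 nats.

0.9757 nats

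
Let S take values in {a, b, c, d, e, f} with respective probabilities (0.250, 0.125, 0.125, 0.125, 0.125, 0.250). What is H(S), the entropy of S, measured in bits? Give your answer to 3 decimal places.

2.500 bits

H(S) = −Σ p·log₂ p.
  −(0.250)·log₂(0.250) = 0.5000
  −(0.125)·log₂(0.125) = 0.3750
  −(0.125)·log₂(0.125) = 0.3750
  −(0.125)·log₂(0.125) = 0.3750
  −(0.125)·log₂(0.125) = 0.3750
  −(0.250)·log₂(0.250) = 0.5000
Sum: 0.5000 + 0.3750 + 0.3750 + 0.3750 + 0.3750 + 0.5000 = 2.500 bits.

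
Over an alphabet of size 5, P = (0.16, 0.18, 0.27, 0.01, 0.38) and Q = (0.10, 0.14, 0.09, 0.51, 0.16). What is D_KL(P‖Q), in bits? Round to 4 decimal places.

D(P‖Q) = Σ p·log₂(p/q).
  0.16·log₂(0.16/0.10) = 0.10849
  0.18·log₂(0.18/0.14) = 0.06526
  0.27·log₂(0.27/0.09) = 0.42794
  0.01·log₂(0.01/0.51) = -0.05672
  0.38·log₂(0.38/0.16) = 0.47421
D(P‖Q) = 1.0192 bits.

1.0192 bits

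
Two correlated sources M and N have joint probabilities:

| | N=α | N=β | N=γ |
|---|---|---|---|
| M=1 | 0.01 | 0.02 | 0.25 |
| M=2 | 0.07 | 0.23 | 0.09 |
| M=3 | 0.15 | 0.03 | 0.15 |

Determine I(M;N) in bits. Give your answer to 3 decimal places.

0.357 bits

Marginals: p(M) = (0.2800, 0.3900, 0.3300), p(N) = (0.2300, 0.2800, 0.4900).
I(M;N) = Σ p(x,y)·log₂[p(x,y)/(p(x)p(y))].
  (1,α): 0.01·log₂(0.1553) = -0.0269
  (1,β): 0.02·log₂(0.2551) = -0.0394
  (1,γ): 0.25·log₂(1.8222) = 0.2164
  (2,α): 0.07·log₂(0.7804) = -0.0250
  (2,β): 0.23·log₂(2.1062) = 0.2472
  (2,γ): 0.09·log₂(0.4710) = -0.0978
  (3,α): 0.15·log₂(1.9763) = 0.1474
  (3,β): 0.03·log₂(0.3247) = -0.0487
  (3,γ): 0.15·log₂(0.9276) = -0.0163
Sum = 0.357 bits.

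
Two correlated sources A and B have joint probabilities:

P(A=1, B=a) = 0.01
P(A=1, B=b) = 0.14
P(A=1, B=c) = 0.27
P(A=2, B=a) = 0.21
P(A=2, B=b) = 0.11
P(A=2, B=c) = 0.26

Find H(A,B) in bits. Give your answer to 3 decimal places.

2.302 bits

H(A,B) = −Σ p(x,y)·log₂ p(x,y) over all 6 cells.
  cell (1,a): −0.01·log₂0.01 = 0.0664
  cell (1,b): −0.14·log₂0.14 = 0.3971
  cell (1,c): −0.27·log₂0.27 = 0.5100
  cell (2,a): −0.21·log₂0.21 = 0.4728
  cell (2,b): −0.11·log₂0.11 = 0.3503
  cell (2,c): −0.26·log₂0.26 = 0.5053
Sum = 2.302 bits.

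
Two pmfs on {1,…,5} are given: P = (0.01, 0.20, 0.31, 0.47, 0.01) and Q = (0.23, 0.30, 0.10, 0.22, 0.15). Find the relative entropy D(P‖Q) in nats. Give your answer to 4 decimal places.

0.5680 nats

D(P‖Q) = Σ p·ln(p/q).
  0.01·ln(0.01/0.23) = -0.03135
  0.20·ln(0.20/0.30) = -0.08109
  0.31·ln(0.31/0.10) = 0.35073
  0.47·ln(0.47/0.22) = 0.35678
  0.01·ln(0.01/0.15) = -0.02708
D(P‖Q) = 0.5680 nats.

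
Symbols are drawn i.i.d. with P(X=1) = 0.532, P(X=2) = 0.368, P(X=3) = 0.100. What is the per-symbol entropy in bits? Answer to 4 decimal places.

1.3473 bits

H(X) = −Σ p·log₂ p.
  −(0.532)·log₂(0.532) = 0.48439
  −(0.368)·log₂(0.368) = 0.53074
  −(0.100)·log₂(0.100) = 0.33219
Sum: 0.48439 + 0.53074 + 0.33219 = 1.3473 bits.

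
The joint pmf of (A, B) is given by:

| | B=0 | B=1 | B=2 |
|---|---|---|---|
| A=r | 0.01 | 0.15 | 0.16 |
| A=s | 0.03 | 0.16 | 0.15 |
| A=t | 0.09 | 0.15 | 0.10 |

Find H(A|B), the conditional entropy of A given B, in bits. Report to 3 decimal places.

Marginals: p(A) = (0.3200, 0.3400, 0.3400), p(B) = (0.1300, 0.4600, 0.4100).
H(A|B) = Σ p(B) · H(A|B=·).
  B=0: p=0.1300, H(A|B=0) = 1.1401
  B=1: p=0.4600, H(A|B=1) = 1.5843
  B=2: p=0.4100, H(A|B=2) = 1.5570
Weighted sum = 1.515 bits.

1.515 bits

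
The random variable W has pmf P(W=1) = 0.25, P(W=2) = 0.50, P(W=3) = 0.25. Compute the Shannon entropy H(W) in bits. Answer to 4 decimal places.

1.5000 bits

H(W) = −Σ p·log₂ p.
  −(0.25)·log₂(0.25) = 0.50000
  −(0.50)·log₂(0.50) = 0.50000
  −(0.25)·log₂(0.25) = 0.50000
Sum: 0.50000 + 0.50000 + 0.50000 = 1.5000 bits.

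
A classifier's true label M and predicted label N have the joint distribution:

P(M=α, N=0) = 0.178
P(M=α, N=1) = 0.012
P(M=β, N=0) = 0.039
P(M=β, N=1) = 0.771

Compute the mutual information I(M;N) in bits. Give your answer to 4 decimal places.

Marginals: p(M) = (0.1900, 0.8100), p(N) = (0.2170, 0.7830).
I(M;N) = Σ p(x,y)·log₂[p(x,y)/(p(x)p(y))].
  (α,0): 0.178·log₂(4.3172) = 0.37560
  (α,1): 0.012·log₂(0.0807) = -0.04358
  (β,0): 0.039·log₂(0.2219) = -0.08471
  (β,1): 0.771·log₂(1.2156) = 0.21721
Sum = 0.4645 bits.

0.4645 bits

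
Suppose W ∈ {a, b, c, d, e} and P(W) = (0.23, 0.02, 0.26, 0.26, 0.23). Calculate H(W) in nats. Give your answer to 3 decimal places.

H(W) = −Σ p·ln p.
  −(0.23)·ln(0.23) = 0.3380
  −(0.02)·ln(0.02) = 0.0782
  −(0.26)·ln(0.26) = 0.3502
  −(0.26)·ln(0.26) = 0.3502
  −(0.23)·ln(0.23) = 0.3380
Sum: 0.3380 + 0.0782 + 0.3502 + 0.3502 + 0.3380 = 1.455 nats.

1.455 nats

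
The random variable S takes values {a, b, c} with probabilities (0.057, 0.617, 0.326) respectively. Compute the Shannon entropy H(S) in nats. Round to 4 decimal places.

0.8266 nats

H(S) = −Σ p·ln p.
  −(0.057)·ln(0.057) = 0.16329
  −(0.617)·ln(0.617) = 0.29794
  −(0.326)·ln(0.326) = 0.36540
Sum: 0.16329 + 0.29794 + 0.36540 = 0.8266 nats.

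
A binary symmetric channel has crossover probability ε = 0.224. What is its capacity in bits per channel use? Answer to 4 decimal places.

Binary symmetric channel: C = 1 − h₂(ε) where h₂ is the binary entropy function.
h₂(0.224) = −0.224·log₂0.224 − 0.776·log₂0.776 = 0.7674.
C = 1 − 0.7674 = 0.2326 bits per channel use.

0.2326 bits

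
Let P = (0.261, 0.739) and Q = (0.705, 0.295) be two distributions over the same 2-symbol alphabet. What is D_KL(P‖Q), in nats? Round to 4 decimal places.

D(P‖Q) = Σ p·ln(p/q).
  0.261·ln(0.261/0.705) = -0.25935
  0.739·ln(0.739/0.295) = 0.67864
D(P‖Q) = 0.4193 nats.

0.4193 nats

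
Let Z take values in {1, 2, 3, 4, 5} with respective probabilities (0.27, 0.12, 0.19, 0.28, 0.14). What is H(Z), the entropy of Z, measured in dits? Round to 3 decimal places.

H(Z) = −Σ p·log₁₀ p.
  −(0.27)·log₁₀(0.27) = 0.1535
  −(0.12)·log₁₀(0.12) = 0.1105
  −(0.19)·log₁₀(0.19) = 0.1370
  −(0.28)·log₁₀(0.28) = 0.1548
  −(0.14)·log₁₀(0.14) = 0.1195
Sum: 0.1535 + 0.1105 + 0.1370 + 0.1548 + 0.1195 = 0.675 dits.

0.675 dits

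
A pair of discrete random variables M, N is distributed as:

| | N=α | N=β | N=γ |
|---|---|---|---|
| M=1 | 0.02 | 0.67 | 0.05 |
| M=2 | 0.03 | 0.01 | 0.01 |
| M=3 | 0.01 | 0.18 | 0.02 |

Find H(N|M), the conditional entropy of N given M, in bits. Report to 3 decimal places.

Marginals: p(M) = (0.7400, 0.0500, 0.2100), p(N) = (0.0600, 0.8600, 0.0800).
H(N|M) = Σ p(M) · H(N|M=·).
  M=1: p=0.7400, H(N|M=1) = 0.5333
  M=2: p=0.0500, H(N|M=2) = 1.3710
  M=3: p=0.2100, H(N|M=3) = 0.7229
Weighted sum = 0.615 bits.

0.615 bits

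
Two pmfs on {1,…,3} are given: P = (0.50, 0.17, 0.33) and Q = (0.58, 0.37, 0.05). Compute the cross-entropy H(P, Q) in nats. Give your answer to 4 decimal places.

1.4300 nats

H(P,Q) = −Σ p·ln q.
  −0.50·ln(0.58) = 0.27236
  −0.17·ln(0.37) = 0.16902
  −0.33·ln(0.05) = 0.98859
H(P,Q) = 1.4300 nats.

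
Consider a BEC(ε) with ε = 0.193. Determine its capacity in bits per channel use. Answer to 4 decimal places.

Binary erasure channel: capacity C = 1 − ε.
C = 1 − 0.193 = 0.8070 bits per channel use.

0.8070 bits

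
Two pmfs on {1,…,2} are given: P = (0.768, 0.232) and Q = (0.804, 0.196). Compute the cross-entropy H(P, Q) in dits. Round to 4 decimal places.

H(P,Q) = −Σ p·log₁₀ q.
  −0.768·log₁₀(0.804) = 0.07276
  −0.232·log₁₀(0.196) = 0.16420
H(P,Q) = 0.2370 dits.

0.2370 dits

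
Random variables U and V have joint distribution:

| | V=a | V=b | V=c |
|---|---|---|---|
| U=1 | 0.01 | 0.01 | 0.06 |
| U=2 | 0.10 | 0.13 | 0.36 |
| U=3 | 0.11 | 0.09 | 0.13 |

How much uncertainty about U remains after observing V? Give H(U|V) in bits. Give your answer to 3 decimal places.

Marginals: p(U) = (0.0800, 0.5900, 0.3300), p(V) = (0.2200, 0.2300, 0.5500).
H(U|V) = Σ p(V) · H(U|V=·).
  V=a: p=0.2200, H(U|V=a) = 1.2197
  V=b: p=0.2300, H(U|V=b) = 1.1916
  V=c: p=0.5500, H(U|V=c) = 1.2408
Weighted sum = 1.225 bits.

1.225 bits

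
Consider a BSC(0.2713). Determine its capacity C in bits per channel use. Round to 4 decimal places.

Binary symmetric channel: C = 1 − h₂(ε) where h₂ is the binary entropy function.
h₂(0.2713) = −0.2713·log₂0.2713 − 0.7287·log₂0.7287 = 0.8433.
C = 1 − 0.8433 = 0.1567 bits per channel use.

0.1567 bits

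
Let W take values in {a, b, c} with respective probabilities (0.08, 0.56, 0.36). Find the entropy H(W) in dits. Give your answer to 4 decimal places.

0.3885 dits

H(W) = −Σ p·log₁₀ p.
  −(0.08)·log₁₀(0.08) = 0.08775
  −(0.56)·log₁₀(0.56) = 0.14101
  −(0.36)·log₁₀(0.36) = 0.15973
Sum: 0.08775 + 0.14101 + 0.15973 = 0.3885 dits.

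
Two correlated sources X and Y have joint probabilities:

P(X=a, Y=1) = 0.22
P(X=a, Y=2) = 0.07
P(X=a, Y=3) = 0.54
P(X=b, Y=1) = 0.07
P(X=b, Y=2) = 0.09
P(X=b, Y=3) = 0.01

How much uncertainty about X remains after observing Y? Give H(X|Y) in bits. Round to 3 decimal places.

0.462 bits

Chain rule: H(X|Y) = H(X,Y) − H(Y).
Marginals: p(X) = (0.8300, 0.1700), p(Y) = (0.2900, 0.1600, 0.5500).
H(X,Y) = 1.8768 bits; H(Y) = 1.4153 bits.
H(X|Y) = 1.8768 − 1.4153 = 0.462 bits.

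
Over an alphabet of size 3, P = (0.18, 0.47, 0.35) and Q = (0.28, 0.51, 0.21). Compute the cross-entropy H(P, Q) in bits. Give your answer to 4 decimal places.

1.5752 bits

H(P,Q) = −Σ p·log₂ q.
  −0.18·log₂(0.28) = 0.33057
  −0.47·log₂(0.51) = 0.45657
  −0.35·log₂(0.21) = 0.78804
H(P,Q) = 1.5752 bits.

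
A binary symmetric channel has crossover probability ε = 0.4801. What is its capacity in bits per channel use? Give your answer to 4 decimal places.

Binary symmetric channel: C = 1 − h₂(ε) where h₂ is the binary entropy function.
h₂(0.4801) = −0.4801·log₂0.4801 − 0.5199·log₂0.5199 = 0.9989.
C = 1 − 0.9989 = 0.0011 bits per channel use.

0.0011 bits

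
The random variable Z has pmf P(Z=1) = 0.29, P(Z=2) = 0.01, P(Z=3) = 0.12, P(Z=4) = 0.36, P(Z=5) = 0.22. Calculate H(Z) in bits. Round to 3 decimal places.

1.963 bits

H(Z) = −Σ p·log₂ p.
  −(0.29)·log₂(0.29) = 0.5179
  −(0.01)·log₂(0.01) = 0.0664
  −(0.12)·log₂(0.12) = 0.3671
  −(0.36)·log₂(0.36) = 0.5306
  −(0.22)·log₂(0.22) = 0.4806
Sum: 0.5179 + 0.0664 + 0.3671 + 0.5306 + 0.4806 = 1.963 bits.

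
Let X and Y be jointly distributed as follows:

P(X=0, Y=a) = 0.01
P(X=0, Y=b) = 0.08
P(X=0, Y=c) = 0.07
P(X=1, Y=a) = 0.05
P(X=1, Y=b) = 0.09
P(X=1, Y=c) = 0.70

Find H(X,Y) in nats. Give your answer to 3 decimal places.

1.050 nats

H(X,Y) = −Σ p(x,y)·ln p(x,y) over all 6 cells.
  cell (0,a): −0.01·ln0.01 = 0.0461
  cell (0,b): −0.08·ln0.08 = 0.2021
  cell (0,c): −0.07·ln0.07 = 0.1861
  cell (1,a): −0.05·ln0.05 = 0.1498
  cell (1,b): −0.09·ln0.09 = 0.2167
  cell (1,c): −0.70·ln0.70 = 0.2497
Sum = 1.050 nats.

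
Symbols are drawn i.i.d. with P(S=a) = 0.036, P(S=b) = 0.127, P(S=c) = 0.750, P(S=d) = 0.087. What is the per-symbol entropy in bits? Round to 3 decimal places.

1.169 bits

H(S) = −Σ p·log₂ p.
  −(0.036)·log₂(0.036) = 0.1727
  −(0.127)·log₂(0.127) = 0.3781
  −(0.750)·log₂(0.750) = 0.3113
  −(0.087)·log₂(0.087) = 0.3065
Sum: 0.1727 + 0.3781 + 0.3113 + 0.3065 = 1.169 bits.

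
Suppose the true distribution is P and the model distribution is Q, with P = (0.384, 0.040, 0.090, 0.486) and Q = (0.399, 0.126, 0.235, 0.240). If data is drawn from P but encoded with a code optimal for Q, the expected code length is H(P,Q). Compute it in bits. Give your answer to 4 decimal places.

H(P,Q) = −Σ p·log₂ q.
  −0.384·log₂(0.399) = 0.50901
  −0.040·log₂(0.126) = 0.11954
  −0.090·log₂(0.235) = 0.18803
  −0.486·log₂(0.240) = 1.00062
H(P,Q) = 1.8172 bits.

1.8172 bits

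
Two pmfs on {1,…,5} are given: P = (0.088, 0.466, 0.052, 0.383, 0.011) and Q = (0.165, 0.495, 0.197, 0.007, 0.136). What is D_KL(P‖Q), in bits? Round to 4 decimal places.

D(P‖Q) = Σ p·log₂(p/q).
  0.088·log₂(0.088/0.165) = -0.07981
  0.466·log₂(0.466/0.495) = -0.04059
  0.052·log₂(0.052/0.197) = -0.09992
  0.383·log₂(0.383/0.007) = 2.21138
  0.011·log₂(0.011/0.136) = -0.03991
D(P‖Q) = 1.9512 bits.

1.9512 bits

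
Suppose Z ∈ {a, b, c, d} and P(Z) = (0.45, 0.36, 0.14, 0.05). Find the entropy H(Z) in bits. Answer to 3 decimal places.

1.662 bits

H(Z) = −Σ p·log₂ p.
  −(0.45)·log₂(0.45) = 0.5184
  −(0.36)·log₂(0.36) = 0.5306
  −(0.14)·log₂(0.14) = 0.3971
  −(0.05)·log₂(0.05) = 0.2161
Sum: 0.5184 + 0.5306 + 0.3971 + 0.2161 = 1.662 bits.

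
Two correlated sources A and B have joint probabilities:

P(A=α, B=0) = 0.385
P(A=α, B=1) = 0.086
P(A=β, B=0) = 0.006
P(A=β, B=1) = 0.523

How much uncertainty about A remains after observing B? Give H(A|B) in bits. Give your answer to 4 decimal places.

0.4025 bits

Chain rule: H(A|B) = H(A,B) − H(B).
Marginals: p(A) = (0.4710, 0.5290), p(B) = (0.3910, 0.6090).
H(A,B) = 1.3679 bits; H(B) = 0.9654 bits.
H(A|B) = 1.3679 − 0.9654 = 0.4025 bits.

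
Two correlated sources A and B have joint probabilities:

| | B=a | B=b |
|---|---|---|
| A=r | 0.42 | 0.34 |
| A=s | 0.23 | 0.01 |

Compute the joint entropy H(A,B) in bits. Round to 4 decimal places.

H(A,B) = −Σ p(x,y)·log₂ p(x,y) over all 4 cells.
  cell (r,a): −0.42·log₂0.42 = 0.52565
  cell (r,b): −0.34·log₂0.34 = 0.52917
  cell (s,a): −0.23·log₂0.23 = 0.48767
  cell (s,b): −0.01·log₂0.01 = 0.06644
Sum = 1.6089 bits.

1.6089 bits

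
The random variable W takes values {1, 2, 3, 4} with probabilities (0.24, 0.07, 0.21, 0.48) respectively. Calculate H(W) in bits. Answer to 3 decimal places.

1.744 bits

H(W) = −Σ p·log₂ p.
  −(0.24)·log₂(0.24) = 0.4941
  −(0.07)·log₂(0.07) = 0.2686
  −(0.21)·log₂(0.21) = 0.4728
  −(0.48)·log₂(0.48) = 0.5083
Sum: 0.4941 + 0.2686 + 0.4728 + 0.5083 = 1.744 bits.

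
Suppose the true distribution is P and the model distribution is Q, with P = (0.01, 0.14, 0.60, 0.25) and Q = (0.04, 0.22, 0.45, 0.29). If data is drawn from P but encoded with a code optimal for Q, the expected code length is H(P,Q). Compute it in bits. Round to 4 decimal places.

1.4899 bits

H(P,Q) = −Σ p·log₂ q.
  −0.01·log₂(0.04) = 0.04644
  −0.14·log₂(0.22) = 0.30582
  −0.60·log₂(0.45) = 0.69120
  −0.25·log₂(0.29) = 0.44647
H(P,Q) = 1.4899 bits.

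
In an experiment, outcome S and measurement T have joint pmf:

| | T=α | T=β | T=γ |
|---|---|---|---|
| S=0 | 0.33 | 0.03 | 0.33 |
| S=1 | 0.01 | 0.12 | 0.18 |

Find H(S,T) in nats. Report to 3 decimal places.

1.446 nats

H(S,T) = −Σ p(x,y)·ln p(x,y) over all 6 cells.
  cell (0,α): −0.33·ln0.33 = 0.3659
  cell (0,β): −0.03·ln0.03 = 0.1052
  cell (0,γ): −0.33·ln0.33 = 0.3659
  cell (1,α): −0.01·ln0.01 = 0.0461
  cell (1,β): −0.12·ln0.12 = 0.2544
  cell (1,γ): −0.18·ln0.18 = 0.3087
Sum = 1.446 nats.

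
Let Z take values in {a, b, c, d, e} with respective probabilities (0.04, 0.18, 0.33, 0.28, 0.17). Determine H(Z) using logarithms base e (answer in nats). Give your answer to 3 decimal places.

H(Z) = −Σ p·ln p.
  −(0.04)·ln(0.04) = 0.1288
  −(0.18)·ln(0.18) = 0.3087
  −(0.33)·ln(0.33) = 0.3659
  −(0.28)·ln(0.28) = 0.3564
  −(0.17)·ln(0.17) = 0.3012
Sum: 0.1288 + 0.3087 + 0.3659 + 0.3564 + 0.3012 = 1.461 nats.

1.461 nats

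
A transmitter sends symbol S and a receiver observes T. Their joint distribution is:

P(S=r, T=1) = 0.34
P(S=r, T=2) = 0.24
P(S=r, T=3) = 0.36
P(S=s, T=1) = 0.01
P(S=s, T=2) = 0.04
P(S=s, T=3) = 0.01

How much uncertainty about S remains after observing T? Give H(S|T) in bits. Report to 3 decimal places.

Marginals: p(S) = (0.9400, 0.0600), p(T) = (0.3500, 0.2800, 0.3700).
H(S|T) = Σ p(T) · H(S|T=·).
  T=1: p=0.3500, H(S|T=1) = 0.1872
  T=2: p=0.2800, H(S|T=2) = 0.5917
  T=3: p=0.3700, H(S|T=3) = 0.1793
Weighted sum = 0.298 bits.

0.298 bits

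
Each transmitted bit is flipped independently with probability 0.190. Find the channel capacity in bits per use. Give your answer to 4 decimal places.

Binary symmetric channel: C = 1 − h₂(ε) where h₂ is the binary entropy function.
h₂(0.190) = −0.190·log₂0.190 − 0.810·log₂0.810 = 0.7015.
C = 1 − 0.7015 = 0.2985 bits per channel use.

0.2985 bits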